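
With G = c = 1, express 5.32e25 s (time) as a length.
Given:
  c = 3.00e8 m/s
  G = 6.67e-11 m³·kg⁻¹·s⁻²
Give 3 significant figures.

Time → length via c.
5.32e25 s × (c) = 1.60e34 m

1.60e34 m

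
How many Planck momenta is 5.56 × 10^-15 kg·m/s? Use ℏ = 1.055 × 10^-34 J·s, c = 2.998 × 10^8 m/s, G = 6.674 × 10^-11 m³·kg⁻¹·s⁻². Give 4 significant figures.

8.519 × 10^-16

Planck momentum: p_P = √(ℏc³/G) = 6.527 kg·m/s.
5.56 × 10^-15 / 6.527 = 8.519 × 10^-16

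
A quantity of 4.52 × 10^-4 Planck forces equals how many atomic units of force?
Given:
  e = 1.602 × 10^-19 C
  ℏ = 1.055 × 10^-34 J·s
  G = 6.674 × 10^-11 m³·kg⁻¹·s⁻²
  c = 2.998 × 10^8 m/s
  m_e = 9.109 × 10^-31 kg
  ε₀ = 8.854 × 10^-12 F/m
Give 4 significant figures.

Planck force: F_P = c⁴/G = 1.210 × 10^44 N
atomic unit of force: F_au = E_h/a₀ = m_e²e⁶/((4πε₀)³ℏ⁴) = 8.220 × 10^-8 N
4.52 × 10^-4 × 1.210 × 10^44 / 8.220 × 10^-8 = 6.656 × 10^47

6.656 × 10^47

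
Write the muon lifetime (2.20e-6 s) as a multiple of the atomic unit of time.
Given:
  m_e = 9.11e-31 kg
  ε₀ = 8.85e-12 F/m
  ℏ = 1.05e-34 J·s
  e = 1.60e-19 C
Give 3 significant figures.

atomic unit of time: τ_au = (4πε₀)²ℏ³/(m_e e⁴) = 2.40e-17 s.
2.20e-6 / 2.40e-17 = 9.17e10

9.17e10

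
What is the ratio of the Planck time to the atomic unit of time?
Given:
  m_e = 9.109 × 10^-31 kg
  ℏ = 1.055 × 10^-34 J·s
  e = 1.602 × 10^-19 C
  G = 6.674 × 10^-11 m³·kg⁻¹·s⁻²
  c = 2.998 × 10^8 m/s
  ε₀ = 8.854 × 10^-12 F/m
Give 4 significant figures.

2.225 × 10^-27

Planck time: t_P = √(ℏG/c⁵) = 5.392 × 10^-44 s
atomic unit of time: τ_au = (4πε₀)²ℏ³/(m_e e⁴) = 2.423 × 10^-17 s
ratio = 5.392 × 10^-44 / 2.423 × 10^-17 = 2.225 × 10^-27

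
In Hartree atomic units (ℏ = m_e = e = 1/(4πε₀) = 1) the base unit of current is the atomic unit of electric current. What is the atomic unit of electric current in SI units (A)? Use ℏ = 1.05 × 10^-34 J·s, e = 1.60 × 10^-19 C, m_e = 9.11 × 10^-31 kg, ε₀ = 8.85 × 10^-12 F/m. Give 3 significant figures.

6.67 × 10^-3 A

I_au = e E_h/ℏ = m_e e⁵/((4πε₀)²ℏ³)
E_h = 4.38 × 10^-18 J
e·E_h/ℏ = 6.67 × 10^-3 A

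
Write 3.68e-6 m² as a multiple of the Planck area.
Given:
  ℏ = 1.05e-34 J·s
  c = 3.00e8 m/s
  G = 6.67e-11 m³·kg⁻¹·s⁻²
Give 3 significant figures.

Planck area: A_P = ℏG/c³ = 2.59e-70 m².
3.68e-6 / 2.59e-70 = 1.42e64

1.42e64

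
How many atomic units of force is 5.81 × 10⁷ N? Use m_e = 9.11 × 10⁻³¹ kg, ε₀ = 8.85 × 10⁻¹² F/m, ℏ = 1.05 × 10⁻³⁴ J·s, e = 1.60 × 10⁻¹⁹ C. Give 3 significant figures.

atomic unit of force: F_au = E_h/a₀ = m_e²e⁶/((4πε₀)³ℏ⁴) = 8.33 × 10⁻⁸ N.
5.81 × 10⁷ / 8.33 × 10⁻⁸ = 6.98 × 10¹⁴

6.98 × 10¹⁴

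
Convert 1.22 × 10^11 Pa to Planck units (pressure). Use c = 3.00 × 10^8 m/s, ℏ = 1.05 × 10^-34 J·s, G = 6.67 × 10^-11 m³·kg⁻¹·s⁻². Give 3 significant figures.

2.61 × 10^-103

Planck pressure: p_P = c⁷/(ℏG²) = 4.68 × 10^113 Pa.
1.22 × 10^11 / 4.68 × 10^113 = 2.61 × 10^-103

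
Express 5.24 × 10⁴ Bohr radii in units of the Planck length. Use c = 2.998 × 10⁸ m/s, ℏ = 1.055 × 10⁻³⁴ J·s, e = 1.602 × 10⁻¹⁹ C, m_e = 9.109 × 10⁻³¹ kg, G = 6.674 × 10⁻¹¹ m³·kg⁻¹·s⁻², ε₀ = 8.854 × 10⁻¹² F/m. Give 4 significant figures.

1.717 × 10²⁹

Bohr radius: a₀ = 4πε₀ℏ²/(m_e e²) = 5.297 × 10⁻¹¹ m
Planck length: ℓ_P = √(ℏG/c³) = 1.616 × 10⁻³⁵ m
5.24 × 10⁴ × 5.297 × 10⁻¹¹ / 1.616 × 10⁻³⁵ = 1.717 × 10²⁹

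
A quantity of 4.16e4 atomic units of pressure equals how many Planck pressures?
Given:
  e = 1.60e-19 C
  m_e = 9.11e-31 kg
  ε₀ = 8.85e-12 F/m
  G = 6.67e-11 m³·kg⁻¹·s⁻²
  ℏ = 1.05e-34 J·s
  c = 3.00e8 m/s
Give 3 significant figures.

atomic unit of pressure: P_au = E_h/a₀³ = m_e⁴e¹⁰/((4πε₀)⁵ℏ⁸) = 3.01e13 Pa
Planck pressure: p_P = c⁷/(ℏG²) = 4.68e113 Pa
4.16e4 × 3.01e13 / 4.68e113 = 2.68e-96

2.68e-96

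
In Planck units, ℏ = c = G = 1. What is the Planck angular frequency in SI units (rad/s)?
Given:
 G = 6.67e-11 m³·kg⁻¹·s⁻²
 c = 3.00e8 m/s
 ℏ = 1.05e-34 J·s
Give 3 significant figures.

1.86e43 rad/s

Dimensional analysis gives ω_P = √(c⁵/(ℏG)).
  = √(3.47e86)
  = 1.86e43 rad/s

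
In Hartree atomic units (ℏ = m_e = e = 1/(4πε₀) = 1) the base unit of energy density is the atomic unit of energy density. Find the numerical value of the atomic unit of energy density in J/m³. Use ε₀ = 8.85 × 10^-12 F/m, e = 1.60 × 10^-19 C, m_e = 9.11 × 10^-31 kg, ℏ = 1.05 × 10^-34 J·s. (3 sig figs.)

u_au = E_h/a₀³ = m_e⁴e¹⁰/((4πε₀)⁵ℏ⁸)
E_h = 4.38 × 10^-18 J
a₀ = 5.26 × 10^-11 m
E_h/a₀³ = 3.01 × 10^13 J/m³

3.01 × 10^13 J/m³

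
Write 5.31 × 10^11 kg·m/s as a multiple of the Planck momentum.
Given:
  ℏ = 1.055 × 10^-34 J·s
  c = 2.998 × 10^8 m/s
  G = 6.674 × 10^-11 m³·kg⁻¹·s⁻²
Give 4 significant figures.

8.136 × 10^10

Planck momentum: p_P = √(ℏc³/G) = 6.527 kg·m/s.
5.31 × 10^11 / 6.527 = 8.136 × 10^10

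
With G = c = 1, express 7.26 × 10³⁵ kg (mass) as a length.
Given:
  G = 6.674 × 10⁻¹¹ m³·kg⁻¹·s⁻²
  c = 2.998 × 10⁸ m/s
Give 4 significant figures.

5.391 × 10⁸ m

In G = c = 1 units mass has dimensions of length; the conversion factor is G/c².
7.26 × 10³⁵ kg × (G/c²) = 5.391 × 10⁸ m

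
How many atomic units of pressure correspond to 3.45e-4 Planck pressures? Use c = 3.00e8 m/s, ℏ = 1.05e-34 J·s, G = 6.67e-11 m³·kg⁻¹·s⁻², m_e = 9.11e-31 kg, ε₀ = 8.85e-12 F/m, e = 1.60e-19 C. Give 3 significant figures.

5.36e96

Planck pressure: p_P = c⁷/(ℏG²) = 4.68e113 Pa
atomic unit of pressure: P_au = E_h/a₀³ = m_e⁴e¹⁰/((4πε₀)⁵ℏ⁸) = 3.01e13 Pa
3.45e-4 × 4.68e113 / 3.01e13 = 5.36e96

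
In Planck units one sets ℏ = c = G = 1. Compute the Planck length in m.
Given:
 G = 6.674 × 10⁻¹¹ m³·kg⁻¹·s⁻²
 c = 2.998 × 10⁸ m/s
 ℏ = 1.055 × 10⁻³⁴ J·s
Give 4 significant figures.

ℓ_P = √(ℏG/c³)
  = √(2.613 × 10⁻⁷⁰)
  = 1.616 × 10⁻³⁵ m

1.616 × 10⁻³⁵ m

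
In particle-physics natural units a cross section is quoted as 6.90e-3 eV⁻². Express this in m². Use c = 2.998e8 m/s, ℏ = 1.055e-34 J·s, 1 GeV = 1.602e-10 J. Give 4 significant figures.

2.690e-16 m²

Area is [L]² = [E]⁻²·(ℏc)²; restore (ℏc)².
1 GeV⁻² → (ℏc)² × (1 GeV in J)⁻² = 3.898e-32 m².
Convert the energy scale: 6.90e-3 eV⁻² = 6.90e15 GeV⁻².
Result: 6.90e15 × 3.898e-32 = 2.690e-16 m².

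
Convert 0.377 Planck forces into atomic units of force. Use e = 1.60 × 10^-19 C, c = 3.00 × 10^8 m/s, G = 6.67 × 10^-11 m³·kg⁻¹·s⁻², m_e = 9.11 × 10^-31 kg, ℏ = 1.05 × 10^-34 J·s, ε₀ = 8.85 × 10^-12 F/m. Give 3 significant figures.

Planck force: F_P = c⁴/G = 1.21 × 10^44 N
atomic unit of force: F_au = E_h/a₀ = m_e²e⁶/((4πε₀)³ℏ⁴) = 8.33 × 10^-8 N
0.377 × 1.21 × 10^44 / 8.33 × 10^-8 = 5.50 × 10^50

5.50 × 10^50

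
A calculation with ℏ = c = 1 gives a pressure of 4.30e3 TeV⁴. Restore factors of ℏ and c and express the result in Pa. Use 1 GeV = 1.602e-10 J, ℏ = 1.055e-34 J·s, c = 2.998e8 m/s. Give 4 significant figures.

8.951e52 Pa

Pressure is [E]/[L]³ = [E]⁴/(ℏc)³.
1 GeV⁴ → 1/(ℏc)³ × (1 GeV in J)⁴ = 2.082e37 Pa.
Convert the energy scale: 4.30e3 TeV⁴ = 4.30e15 GeV⁴.
Result: 4.30e15 × 2.082e37 = 8.951e52 Pa.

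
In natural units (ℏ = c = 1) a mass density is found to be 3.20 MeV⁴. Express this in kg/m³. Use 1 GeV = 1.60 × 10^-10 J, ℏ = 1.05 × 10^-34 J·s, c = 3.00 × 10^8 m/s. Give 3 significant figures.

7.46 × 10^8 kg/m³

Mass density is [E]/(c²[L]³) = [E]⁴/(ℏ³c⁵).
1 GeV⁴ → 1/(ℏ³c⁵) × (1 GeV in J)⁴ = 2.33 × 10^20 kg/m³.
Convert the energy scale: 3.20 MeV⁴ = 3.20 × 10^-12 GeV⁴.
Result: 3.20 × 10^-12 × 2.33 × 10^20 = 7.46 × 10^8 kg/m³.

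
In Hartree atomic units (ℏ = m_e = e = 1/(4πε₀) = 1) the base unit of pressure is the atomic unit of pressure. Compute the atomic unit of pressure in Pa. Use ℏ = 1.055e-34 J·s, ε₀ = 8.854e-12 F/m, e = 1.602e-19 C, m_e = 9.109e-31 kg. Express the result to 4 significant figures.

P_au = E_h/a₀³ = m_e⁴e¹⁰/((4πε₀)⁵ℏ⁸)
E_h = 4.354e-18 J
a₀ = 5.297e-11 m
E_h/a₀³ = 2.929e13 Pa

2.929e13 Pa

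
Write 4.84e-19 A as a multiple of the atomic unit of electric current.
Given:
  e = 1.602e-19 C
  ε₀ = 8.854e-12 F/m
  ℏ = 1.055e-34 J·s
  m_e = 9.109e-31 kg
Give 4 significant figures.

atomic unit of electric current: I_au = e E_h/ℏ = m_e e⁵/((4πε₀)²ℏ³) = 6.612e-3 A.
4.84e-19 / 6.612e-3 = 7.320e-17

7.320e-17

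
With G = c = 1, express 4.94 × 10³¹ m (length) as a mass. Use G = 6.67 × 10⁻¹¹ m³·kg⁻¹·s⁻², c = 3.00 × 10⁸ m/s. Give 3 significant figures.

Length → mass via c²/G.
4.94 × 10³¹ m × (c²/G) = 6.67 × 10⁵⁸ kg

6.67 × 10⁵⁸ kg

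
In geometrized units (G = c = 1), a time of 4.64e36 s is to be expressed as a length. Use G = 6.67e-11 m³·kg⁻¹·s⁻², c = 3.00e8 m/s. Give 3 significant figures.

1.39e45 m

Time → length via c.
4.64e36 s × (c) = 1.39e45 m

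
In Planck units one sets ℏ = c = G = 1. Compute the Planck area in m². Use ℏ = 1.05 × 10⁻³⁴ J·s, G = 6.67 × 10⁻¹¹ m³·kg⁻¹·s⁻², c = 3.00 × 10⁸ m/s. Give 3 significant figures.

A_P = ℏG/c³
  = 7.00 × 10⁻⁴⁵ / 2.70 × 10²⁵
  = 2.59 × 10⁻⁷⁰ m²

2.59 × 10⁻⁷⁰ m²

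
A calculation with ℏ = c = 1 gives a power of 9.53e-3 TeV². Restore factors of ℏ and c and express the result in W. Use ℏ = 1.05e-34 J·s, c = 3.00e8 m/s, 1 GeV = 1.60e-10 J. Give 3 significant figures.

Power is [E]/[T] = [E]²/ℏ.
1 GeV² → 1/ℏ × (1 GeV in J)² = 2.44e14 W.
Convert the energy scale: 9.53e-3 TeV² = 9.53e3 GeV².
Result: 9.53e3 × 2.44e14 = 2.32e18 W.

2.32e18 W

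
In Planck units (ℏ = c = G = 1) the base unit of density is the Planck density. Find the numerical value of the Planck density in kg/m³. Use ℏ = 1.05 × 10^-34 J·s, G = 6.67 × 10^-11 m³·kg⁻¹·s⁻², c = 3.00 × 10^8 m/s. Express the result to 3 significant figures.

5.20 × 10^96 kg/m³

ρ_P = c⁵/(ℏG²)
  = 2.43 × 10^42 / 4.67 × 10^-55
  = 5.20 × 10^96 kg/m³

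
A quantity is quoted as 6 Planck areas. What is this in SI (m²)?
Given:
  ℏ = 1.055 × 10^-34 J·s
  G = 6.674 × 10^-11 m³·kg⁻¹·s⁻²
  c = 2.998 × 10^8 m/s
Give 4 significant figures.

1.568 × 10^-69 m²

One Planck area: A_P = ℏG/c³ = 2.613 × 10^-70 m².
6 × 2.613 × 10^-70 m² = 1.568 × 10^-69 m²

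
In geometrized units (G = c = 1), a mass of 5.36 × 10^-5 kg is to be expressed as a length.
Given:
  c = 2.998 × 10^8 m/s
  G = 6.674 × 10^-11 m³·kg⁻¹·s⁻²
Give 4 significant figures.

In G = c = 1 units mass has dimensions of length; the conversion factor is G/c².
5.36 × 10^-5 kg × (G/c²) = 3.980 × 10^-32 m

3.980 × 10^-32 m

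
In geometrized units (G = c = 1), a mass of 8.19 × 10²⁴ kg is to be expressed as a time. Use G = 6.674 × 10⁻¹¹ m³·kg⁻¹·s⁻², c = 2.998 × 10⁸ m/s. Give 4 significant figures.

Mass → time via G/c³.
8.19 × 10²⁴ kg × (G/c³) = 2.029 × 10⁻¹¹ s

2.029 × 10⁻¹¹ s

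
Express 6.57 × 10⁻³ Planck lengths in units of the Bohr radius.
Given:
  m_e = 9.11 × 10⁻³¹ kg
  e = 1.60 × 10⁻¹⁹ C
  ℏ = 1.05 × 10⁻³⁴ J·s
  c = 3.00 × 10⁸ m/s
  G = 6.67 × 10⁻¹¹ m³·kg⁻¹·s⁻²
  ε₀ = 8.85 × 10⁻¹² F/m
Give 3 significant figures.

Planck length: ℓ_P = √(ℏG/c³) = 1.61 × 10⁻³⁵ m
Bohr radius: a₀ = 4πε₀ℏ²/(m_e e²) = 5.26 × 10⁻¹¹ m
6.57 × 10⁻³ × 1.61 × 10⁻³⁵ / 5.26 × 10⁻¹¹ = 2.01 × 10⁻²⁷

2.01 × 10⁻²⁷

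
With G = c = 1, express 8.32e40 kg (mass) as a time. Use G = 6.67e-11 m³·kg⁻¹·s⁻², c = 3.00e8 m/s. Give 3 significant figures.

2.06e5 s

Mass → time via G/c³.
8.32e40 kg × (G/c³) = 2.06e5 s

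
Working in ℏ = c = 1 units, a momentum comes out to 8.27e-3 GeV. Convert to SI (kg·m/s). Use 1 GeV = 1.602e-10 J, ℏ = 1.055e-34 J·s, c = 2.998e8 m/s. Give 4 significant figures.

4.419e-21 kg·m/s

Momentum is [E]/c; divide by c.
1 GeV → 1/c × (1 GeV in J) = 5.344e-19 kg·m/s.
Result: 8.27e-3 × 5.344e-19 = 4.419e-21 kg·m/s.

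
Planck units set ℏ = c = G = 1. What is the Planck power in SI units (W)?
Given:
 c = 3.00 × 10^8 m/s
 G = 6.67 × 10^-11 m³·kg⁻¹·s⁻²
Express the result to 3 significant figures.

From ℏ = c = G = 1 the power scale is P_P = c⁵/G.
  = 2.43 × 10^42 / 6.67 × 10^-11
  = 3.64 × 10^52 W

3.64 × 10^52 W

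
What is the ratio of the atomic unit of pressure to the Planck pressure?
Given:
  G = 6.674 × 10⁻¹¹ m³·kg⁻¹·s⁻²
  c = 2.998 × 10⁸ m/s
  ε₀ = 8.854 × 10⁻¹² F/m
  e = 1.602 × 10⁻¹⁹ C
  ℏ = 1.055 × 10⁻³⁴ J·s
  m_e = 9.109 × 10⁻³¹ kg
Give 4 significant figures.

atomic unit of pressure: P_au = E_h/a₀³ = m_e⁴e¹⁰/((4πε₀)⁵ℏ⁸) = 2.929 × 10¹³ Pa
Planck pressure: p_P = c⁷/(ℏG²) = 4.632 × 10¹¹³ Pa
ratio = 2.929 × 10¹³ / 4.632 × 10¹¹³ = 6.323 × 10⁻¹⁰¹

6.323 × 10⁻¹⁰¹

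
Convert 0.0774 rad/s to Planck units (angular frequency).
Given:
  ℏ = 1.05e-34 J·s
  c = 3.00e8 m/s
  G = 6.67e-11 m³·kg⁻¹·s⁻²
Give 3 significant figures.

4.16e-45

Planck angular frequency: ω_P = √(c⁵/(ℏG)) = 1.86e43 rad/s.
0.0774 / 1.86e43 = 4.16e-45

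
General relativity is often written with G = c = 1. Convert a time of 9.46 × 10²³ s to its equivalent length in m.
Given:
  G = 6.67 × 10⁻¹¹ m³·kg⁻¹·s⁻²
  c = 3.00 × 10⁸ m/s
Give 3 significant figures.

2.84 × 10³² m

Time → length via c.
9.46 × 10²³ s × (c) = 2.84 × 10³² m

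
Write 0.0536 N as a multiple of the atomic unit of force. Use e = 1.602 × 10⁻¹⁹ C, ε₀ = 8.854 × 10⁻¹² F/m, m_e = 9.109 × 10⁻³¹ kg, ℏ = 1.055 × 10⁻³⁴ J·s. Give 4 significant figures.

atomic unit of force: F_au = E_h/a₀ = m_e²e⁶/((4πε₀)³ℏ⁴) = 8.220 × 10⁻⁸ N.
0.0536 / 8.220 × 10⁻⁸ = 6.521 × 10⁵

6.521 × 10⁵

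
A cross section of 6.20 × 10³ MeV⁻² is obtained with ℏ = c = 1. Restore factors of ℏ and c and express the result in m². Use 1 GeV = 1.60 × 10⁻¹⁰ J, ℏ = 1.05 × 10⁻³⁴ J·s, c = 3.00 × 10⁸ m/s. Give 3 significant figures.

2.40 × 10⁻²² m²

Area is [L]² = [E]⁻²·(ℏc)²; restore (ℏc)².
1 GeV⁻² → (ℏc)² × (1 GeV in J)⁻² = 3.88 × 10⁻³² m².
Convert the energy scale: 6.20 × 10³ MeV⁻² = 6.20 × 10⁹ GeV⁻².
Result: 6.20 × 10⁹ × 3.88 × 10⁻³² = 2.40 × 10⁻²² m².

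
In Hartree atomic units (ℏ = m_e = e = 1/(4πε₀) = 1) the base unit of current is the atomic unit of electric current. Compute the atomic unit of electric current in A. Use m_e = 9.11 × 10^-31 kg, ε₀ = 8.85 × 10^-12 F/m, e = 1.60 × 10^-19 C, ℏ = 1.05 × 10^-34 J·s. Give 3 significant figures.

I_au = e E_h/ℏ = m_e e⁵/((4πε₀)²ℏ³)
E_h = 4.38 × 10^-18 J
e·E_h/ℏ = 6.67 × 10^-3 A

6.67 × 10^-3 A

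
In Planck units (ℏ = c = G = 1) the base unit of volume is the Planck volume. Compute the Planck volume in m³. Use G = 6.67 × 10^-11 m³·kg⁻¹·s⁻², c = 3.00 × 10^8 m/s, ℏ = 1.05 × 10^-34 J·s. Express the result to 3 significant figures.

V_P = (ℏG/c³)^(3/2)
  = √(1.75 × 10^-209)
  = 4.18 × 10^-105 m³

4.18 × 10^-105 m³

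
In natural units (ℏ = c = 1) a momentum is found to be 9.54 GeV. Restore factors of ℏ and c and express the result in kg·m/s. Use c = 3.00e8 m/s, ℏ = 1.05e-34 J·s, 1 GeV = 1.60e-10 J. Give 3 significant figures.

5.09e-18 kg·m/s

Momentum is [E]/c; divide by c.
1 GeV → 1/c × (1 GeV in J) = 5.33e-19 kg·m/s.
Result: 9.54 × 5.33e-19 = 5.09e-18 kg·m/s.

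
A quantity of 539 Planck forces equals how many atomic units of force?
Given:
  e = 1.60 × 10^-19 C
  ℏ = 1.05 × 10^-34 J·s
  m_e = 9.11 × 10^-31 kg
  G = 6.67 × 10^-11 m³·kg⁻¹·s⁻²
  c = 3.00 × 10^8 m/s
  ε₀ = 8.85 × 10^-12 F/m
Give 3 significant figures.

7.86 × 10^53

Planck force: F_P = c⁴/G = 1.21 × 10^44 N
atomic unit of force: F_au = E_h/a₀ = m_e²e⁶/((4πε₀)³ℏ⁴) = 8.33 × 10^-8 N
539 × 1.21 × 10^44 / 8.33 × 10^-8 = 7.86 × 10^53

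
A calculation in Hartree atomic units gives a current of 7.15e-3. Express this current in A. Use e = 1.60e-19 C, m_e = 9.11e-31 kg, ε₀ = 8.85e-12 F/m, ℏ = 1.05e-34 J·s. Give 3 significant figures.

One atomic unit of electric current: I_au = e E_h/ℏ = m_e e⁵/((4πε₀)²ℏ³) = 6.67e-3 A.
7.15e-3 × 6.67e-3 A = 4.77e-5 A

4.77e-5 A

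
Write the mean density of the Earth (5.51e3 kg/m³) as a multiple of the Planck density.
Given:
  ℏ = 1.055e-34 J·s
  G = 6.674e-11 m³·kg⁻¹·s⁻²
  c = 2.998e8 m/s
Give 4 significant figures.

1.069e-93

Planck density: ρ_P = c⁵/(ℏG²) = 5.154e96 kg/m³.
5.51e3 / 5.154e96 = 1.069e-93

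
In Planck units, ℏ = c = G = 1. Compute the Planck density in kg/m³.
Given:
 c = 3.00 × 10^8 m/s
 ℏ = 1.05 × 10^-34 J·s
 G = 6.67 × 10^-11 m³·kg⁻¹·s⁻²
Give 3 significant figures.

5.20 × 10^96 kg/m³

Dimensional analysis gives ρ_P = c⁵/(ℏG²).
  = 2.43 × 10^42 / 4.67 × 10^-55
  = 5.20 × 10^96 kg/m³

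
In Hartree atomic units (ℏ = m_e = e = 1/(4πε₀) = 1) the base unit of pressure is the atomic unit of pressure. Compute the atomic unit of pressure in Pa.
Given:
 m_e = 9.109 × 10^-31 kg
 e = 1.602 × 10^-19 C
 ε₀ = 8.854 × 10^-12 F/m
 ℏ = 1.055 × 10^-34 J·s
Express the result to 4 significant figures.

P_au = E_h/a₀³ = m_e⁴e¹⁰/((4πε₀)⁵ℏ⁸)
E_h = 4.354 × 10^-18 J
a₀ = 5.297 × 10^-11 m
E_h/a₀³ = 2.929 × 10^13 Pa

2.929 × 10^13 Pa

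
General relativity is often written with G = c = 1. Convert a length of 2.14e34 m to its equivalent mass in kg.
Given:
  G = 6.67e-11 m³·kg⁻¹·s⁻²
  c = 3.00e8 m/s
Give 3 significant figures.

2.89e61 kg

Length → mass via c²/G.
2.14e34 m × (c²/G) = 2.89e61 kg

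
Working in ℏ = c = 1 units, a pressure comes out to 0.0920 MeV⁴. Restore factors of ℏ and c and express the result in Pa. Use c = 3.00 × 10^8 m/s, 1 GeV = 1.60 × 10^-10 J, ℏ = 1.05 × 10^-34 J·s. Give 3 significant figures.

1.93 × 10^24 Pa

Pressure is [E]/[L]³ = [E]⁴/(ℏc)³.
1 GeV⁴ → 1/(ℏc)³ × (1 GeV in J)⁴ = 2.10 × 10^37 Pa.
Convert the energy scale: 0.0920 MeV⁴ = 9.20 × 10^-14 GeV⁴.
Result: 9.20 × 10^-14 × 2.10 × 10^37 = 1.93 × 10^24 Pa.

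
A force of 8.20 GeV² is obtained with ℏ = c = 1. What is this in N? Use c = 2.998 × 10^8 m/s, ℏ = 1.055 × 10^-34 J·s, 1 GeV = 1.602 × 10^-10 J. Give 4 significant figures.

6.654 × 10^6 N

Force is [E]/[L] = [E]²/(ℏc); restore (ℏc)⁻¹.
1 GeV² → 1/(ℏc) × (1 GeV in J)² = 8.114 × 10^5 N.
Result: 8.20 × 8.114 × 10^5 = 6.654 × 10^6 N.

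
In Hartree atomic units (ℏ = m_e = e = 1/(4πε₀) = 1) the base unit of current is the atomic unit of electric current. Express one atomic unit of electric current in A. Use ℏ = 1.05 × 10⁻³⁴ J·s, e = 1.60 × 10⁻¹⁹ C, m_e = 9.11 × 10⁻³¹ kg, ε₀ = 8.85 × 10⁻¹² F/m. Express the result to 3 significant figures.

I_au = e E_h/ℏ = m_e e⁵/((4πε₀)²ℏ³)
E_h = 4.38 × 10⁻¹⁸ J
e·E_h/ℏ = 6.67 × 10⁻³ A

6.67 × 10⁻³ A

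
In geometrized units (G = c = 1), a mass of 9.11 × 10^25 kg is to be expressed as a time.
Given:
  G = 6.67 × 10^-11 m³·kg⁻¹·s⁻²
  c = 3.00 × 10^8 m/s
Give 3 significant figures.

Mass → time via G/c³.
9.11 × 10^25 kg × (G/c³) = 2.25 × 10^-10 s

2.25 × 10^-10 s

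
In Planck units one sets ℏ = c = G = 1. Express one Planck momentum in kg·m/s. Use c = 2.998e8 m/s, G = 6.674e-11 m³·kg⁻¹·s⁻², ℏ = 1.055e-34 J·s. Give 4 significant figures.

6.527 kg·m/s

p_P = √(ℏc³/G)
  = √(42.60)
  = 6.527 kg·m/s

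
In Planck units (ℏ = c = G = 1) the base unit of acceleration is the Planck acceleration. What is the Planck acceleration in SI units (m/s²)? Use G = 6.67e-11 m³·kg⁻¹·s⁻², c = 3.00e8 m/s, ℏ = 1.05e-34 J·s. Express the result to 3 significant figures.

a_P = √(c⁷/(ℏG))
  = √(3.12e103)
  = 5.59e51 m/s²

5.59e51 m/s²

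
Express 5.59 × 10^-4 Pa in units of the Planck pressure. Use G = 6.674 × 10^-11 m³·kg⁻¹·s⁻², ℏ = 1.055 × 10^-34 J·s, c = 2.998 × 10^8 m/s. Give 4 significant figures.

Planck pressure: p_P = c⁷/(ℏG²) = 4.632 × 10^113 Pa.
5.59 × 10^-4 / 4.632 × 10^113 = 1.207 × 10^-117

1.207 × 10^-117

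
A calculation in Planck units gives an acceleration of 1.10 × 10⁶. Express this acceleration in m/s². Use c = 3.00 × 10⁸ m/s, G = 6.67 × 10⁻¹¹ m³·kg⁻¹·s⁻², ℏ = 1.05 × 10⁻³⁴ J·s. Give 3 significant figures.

6.15 × 10⁵⁷ m/s²

One Planck acceleration: a_P = √(c⁷/(ℏG)) = 5.59 × 10⁵¹ m/s².
1.10 × 10⁶ × 5.59 × 10⁵¹ m/s² = 6.15 × 10⁵⁷ m/s²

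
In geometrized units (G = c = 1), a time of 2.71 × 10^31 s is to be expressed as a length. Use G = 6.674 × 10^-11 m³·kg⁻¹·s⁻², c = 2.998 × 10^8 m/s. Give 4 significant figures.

Time → length via c.
2.71 × 10^31 s × (c) = 8.125 × 10^39 m

8.125 × 10^39 m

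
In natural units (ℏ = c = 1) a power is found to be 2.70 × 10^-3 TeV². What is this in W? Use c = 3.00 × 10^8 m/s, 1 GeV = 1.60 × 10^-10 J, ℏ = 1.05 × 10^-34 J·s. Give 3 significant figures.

6.58 × 10^17 W

Power is [E]/[T] = [E]²/ℏ.
1 GeV² → 1/ℏ × (1 GeV in J)² = 2.44 × 10^14 W.
Convert the energy scale: 2.70 × 10^-3 TeV² = 2.70 × 10^3 GeV².
Result: 2.70 × 10^3 × 2.44 × 10^14 = 6.58 × 10^17 W.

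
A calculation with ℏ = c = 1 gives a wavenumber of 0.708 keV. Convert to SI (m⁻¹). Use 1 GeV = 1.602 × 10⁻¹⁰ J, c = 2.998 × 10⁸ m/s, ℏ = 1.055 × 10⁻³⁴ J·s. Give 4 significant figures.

Inverse length is [E]/(ℏc).
1 GeV → 1/(ℏc) × (1 GeV in J) = 5.065 × 10¹⁵ m⁻¹.
Convert the energy scale: 0.708 keV = 7.08 × 10⁻⁷ GeV.
Result: 7.08 × 10⁻⁷ × 5.065 × 10¹⁵ = 3.586 × 10⁹ m⁻¹.

3.586 × 10⁹ m⁻¹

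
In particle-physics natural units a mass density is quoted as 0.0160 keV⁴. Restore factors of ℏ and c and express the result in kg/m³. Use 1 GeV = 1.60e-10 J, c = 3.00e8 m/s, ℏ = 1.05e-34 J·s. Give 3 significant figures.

3.73e-6 kg/m³

Mass density is [E]/(c²[L]³) = [E]⁴/(ℏ³c⁵).
1 GeV⁴ → 1/(ℏ³c⁵) × (1 GeV in J)⁴ = 2.33e20 kg/m³.
Convert the energy scale: 0.0160 keV⁴ = 1.60e-26 GeV⁴.
Result: 1.60e-26 × 2.33e20 = 3.73e-6 kg/m³.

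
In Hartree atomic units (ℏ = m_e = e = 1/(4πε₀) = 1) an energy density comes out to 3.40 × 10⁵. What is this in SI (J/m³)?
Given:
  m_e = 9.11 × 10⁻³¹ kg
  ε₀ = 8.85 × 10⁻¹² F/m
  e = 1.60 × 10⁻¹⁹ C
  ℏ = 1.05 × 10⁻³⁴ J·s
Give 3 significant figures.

1.02 × 10¹⁹ J/m³

One atomic unit of energy density: u_au = E_h/a₀³ = m_e⁴e¹⁰/((4πε₀)⁵ℏ⁸) = 3.01 × 10¹³ J/m³.
3.40 × 10⁵ × 3.01 × 10¹³ J/m³ = 1.02 × 10¹⁹ J/m³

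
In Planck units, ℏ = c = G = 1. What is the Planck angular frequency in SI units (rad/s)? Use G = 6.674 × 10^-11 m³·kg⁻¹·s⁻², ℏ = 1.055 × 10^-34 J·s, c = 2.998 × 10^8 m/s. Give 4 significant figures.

1.855 × 10^43 rad/s

The unique combination of the constants set to 1 with dimensions of angular frequency is ω_P = √(c⁵/(ℏG)).
  = √(3.440 × 10^86)
  = 1.855 × 10^43 rad/s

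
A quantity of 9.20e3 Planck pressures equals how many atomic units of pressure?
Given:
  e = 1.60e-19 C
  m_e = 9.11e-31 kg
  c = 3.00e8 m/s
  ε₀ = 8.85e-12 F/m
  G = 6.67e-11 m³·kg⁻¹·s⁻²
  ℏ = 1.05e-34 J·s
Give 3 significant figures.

Planck pressure: p_P = c⁷/(ℏG²) = 4.68e113 Pa
atomic unit of pressure: P_au = E_h/a₀³ = m_e⁴e¹⁰/((4πε₀)⁵ℏ⁸) = 3.01e13 Pa
9.20e3 × 4.68e113 / 3.01e13 = 1.43e104

1.43e104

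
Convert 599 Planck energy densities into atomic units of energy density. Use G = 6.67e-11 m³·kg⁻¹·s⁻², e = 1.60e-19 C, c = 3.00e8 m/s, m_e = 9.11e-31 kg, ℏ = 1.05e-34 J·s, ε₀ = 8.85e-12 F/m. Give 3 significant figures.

Planck energy density: u_P = c⁷/(ℏG²) = 4.68e113 J/m³
atomic unit of energy density: u_au = E_h/a₀³ = m_e⁴e¹⁰/((4πε₀)⁵ℏ⁸) = 3.01e13 J/m³
599 × 4.68e113 / 3.01e13 = 9.31e102

9.31e102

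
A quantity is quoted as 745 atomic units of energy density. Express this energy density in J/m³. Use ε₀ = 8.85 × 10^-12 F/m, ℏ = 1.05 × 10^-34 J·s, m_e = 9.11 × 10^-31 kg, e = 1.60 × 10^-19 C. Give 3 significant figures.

2.24 × 10^16 J/m³

One atomic unit of energy density: u_au = E_h/a₀³ = m_e⁴e¹⁰/((4πε₀)⁵ℏ⁸) = 3.01 × 10^13 J/m³.
745 × 3.01 × 10^13 J/m³ = 2.24 × 10^16 J/m³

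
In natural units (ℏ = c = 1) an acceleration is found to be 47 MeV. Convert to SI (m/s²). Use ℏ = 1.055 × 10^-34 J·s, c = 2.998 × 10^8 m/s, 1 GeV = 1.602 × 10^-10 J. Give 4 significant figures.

2.140 × 10^31 m/s²

Acceleration is [L]/[T]² = c·[E]/ℏ.
1 GeV → c/ℏ × (1 GeV in J) = 4.552 × 10^32 m/s².
Convert the energy scale: 47 MeV = 0.0470 GeV.
Result: 0.0470 × 4.552 × 10^32 = 2.140 × 10^31 m/s².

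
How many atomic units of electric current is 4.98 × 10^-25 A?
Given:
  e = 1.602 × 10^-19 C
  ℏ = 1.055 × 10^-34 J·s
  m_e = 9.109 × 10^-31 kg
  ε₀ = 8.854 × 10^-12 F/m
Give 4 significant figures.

7.532 × 10^-23

atomic unit of electric current: I_au = e E_h/ℏ = m_e e⁵/((4πε₀)²ℏ³) = 6.612 × 10^-3 A.
4.98 × 10^-25 / 6.612 × 10^-3 = 7.532 × 10^-23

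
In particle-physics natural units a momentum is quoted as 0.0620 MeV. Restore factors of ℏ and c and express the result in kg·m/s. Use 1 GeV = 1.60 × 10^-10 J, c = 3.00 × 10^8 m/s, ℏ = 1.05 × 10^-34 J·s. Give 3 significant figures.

3.31 × 10^-23 kg·m/s

Momentum is [E]/c; divide by c.
1 GeV → 1/c × (1 GeV in J) = 5.33 × 10^-19 kg·m/s.
Convert the energy scale: 0.0620 MeV = 6.20 × 10^-5 GeV.
Result: 6.20 × 10^-5 × 5.33 × 10^-19 = 3.31 × 10^-23 kg·m/s.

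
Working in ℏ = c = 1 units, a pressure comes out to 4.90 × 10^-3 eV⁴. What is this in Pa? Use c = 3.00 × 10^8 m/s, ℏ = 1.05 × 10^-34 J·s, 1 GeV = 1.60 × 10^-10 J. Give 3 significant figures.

Pressure is [E]/[L]³ = [E]⁴/(ℏc)³.
1 GeV⁴ → 1/(ℏc)³ × (1 GeV in J)⁴ = 2.10 × 10^37 Pa.
Convert the energy scale: 4.90 × 10^-3 eV⁴ = 4.90 × 10^-39 GeV⁴.
Result: 4.90 × 10^-39 × 2.10 × 10^37 = 0.103 Pa.

0.103 Pa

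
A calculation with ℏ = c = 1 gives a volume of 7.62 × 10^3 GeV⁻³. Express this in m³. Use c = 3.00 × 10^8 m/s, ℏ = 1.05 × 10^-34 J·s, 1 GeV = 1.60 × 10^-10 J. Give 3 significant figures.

5.81 × 10^-44 m³

Volume is [L]³ = [E]⁻³·(ℏc)³.
1 GeV⁻³ → (ℏc)³ × (1 GeV in J)⁻³ = 7.63 × 10^-48 m³.
Result: 7.62 × 10^3 × 7.63 × 10^-48 = 5.81 × 10^-44 m³.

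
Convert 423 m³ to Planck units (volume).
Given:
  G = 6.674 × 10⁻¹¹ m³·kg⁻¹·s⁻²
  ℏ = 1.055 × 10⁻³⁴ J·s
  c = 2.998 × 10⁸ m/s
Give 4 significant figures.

Planck volume: V_P = (ℏG/c³)^(3/2) = 4.224 × 10⁻¹⁰⁵ m³.
423 / 4.224 × 10⁻¹⁰⁵ = 1.001 × 10¹⁰⁷

1.001 × 10¹⁰⁷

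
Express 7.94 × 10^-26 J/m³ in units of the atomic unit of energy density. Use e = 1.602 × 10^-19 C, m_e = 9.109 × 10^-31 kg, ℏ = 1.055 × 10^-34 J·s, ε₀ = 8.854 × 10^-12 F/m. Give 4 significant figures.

2.711 × 10^-39

atomic unit of energy density: u_au = E_h/a₀³ = m_e⁴e¹⁰/((4πε₀)⁵ℏ⁸) = 2.929 × 10^13 J/m³.
7.94 × 10^-26 / 2.929 × 10^13 = 2.711 × 10^-39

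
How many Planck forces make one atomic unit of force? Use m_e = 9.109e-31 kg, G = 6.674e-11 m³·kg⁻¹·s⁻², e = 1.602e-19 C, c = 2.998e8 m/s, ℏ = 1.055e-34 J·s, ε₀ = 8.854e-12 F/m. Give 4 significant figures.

6.791e-52

atomic unit of force: F_au = E_h/a₀ = m_e²e⁶/((4πε₀)³ℏ⁴) = 8.220e-8 N
Planck force: F_P = c⁴/G = 1.210e44 N
ratio = 8.220e-8 / 1.210e44 = 6.791e-52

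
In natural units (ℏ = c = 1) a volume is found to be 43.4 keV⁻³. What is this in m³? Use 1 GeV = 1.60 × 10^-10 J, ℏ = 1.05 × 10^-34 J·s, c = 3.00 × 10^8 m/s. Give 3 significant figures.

3.31 × 10^-28 m³

Volume is [L]³ = [E]⁻³·(ℏc)³.
1 GeV⁻³ → (ℏc)³ × (1 GeV in J)⁻³ = 7.63 × 10^-48 m³.
Convert the energy scale: 43.4 keV⁻³ = 4.34 × 10^19 GeV⁻³.
Result: 4.34 × 10^19 × 7.63 × 10^-48 = 3.31 × 10^-28 m³.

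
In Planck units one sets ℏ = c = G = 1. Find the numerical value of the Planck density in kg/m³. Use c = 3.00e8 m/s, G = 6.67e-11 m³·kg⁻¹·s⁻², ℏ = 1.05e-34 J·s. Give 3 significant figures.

ρ_P = c⁵/(ℏG²)
  = 2.43e42 / 4.67e-55
  = 5.20e96 kg/m³

5.20e96 kg/m³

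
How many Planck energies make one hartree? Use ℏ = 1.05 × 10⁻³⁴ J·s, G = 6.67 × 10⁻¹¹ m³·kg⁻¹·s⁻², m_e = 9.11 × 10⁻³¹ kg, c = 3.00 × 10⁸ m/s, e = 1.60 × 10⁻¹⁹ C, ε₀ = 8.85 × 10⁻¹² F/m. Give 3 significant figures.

hartree: E_h = m_e e⁴/(4πε₀ℏ)² = 4.38 × 10⁻¹⁸ J
Planck energy: E_P = √(ℏc⁵/G) = 1.96 × 10⁹ J
ratio = 4.38 × 10⁻¹⁸ / 1.96 × 10⁹ = 2.24 × 10⁻²⁷

2.24 × 10⁻²⁷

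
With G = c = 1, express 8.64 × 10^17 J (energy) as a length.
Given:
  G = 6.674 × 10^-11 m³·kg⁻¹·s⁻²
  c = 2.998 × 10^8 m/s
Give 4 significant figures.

Energy → length via G/c⁴.
8.64 × 10^17 J × (G/c⁴) = 7.138 × 10^-27 m

7.138 × 10^-27 m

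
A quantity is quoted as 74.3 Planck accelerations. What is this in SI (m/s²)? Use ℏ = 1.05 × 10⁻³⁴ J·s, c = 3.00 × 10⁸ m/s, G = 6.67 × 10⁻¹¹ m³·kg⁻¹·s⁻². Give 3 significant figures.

4.15 × 10⁵³ m/s²

One Planck acceleration: a_P = √(c⁷/(ℏG)) = 5.59 × 10⁵¹ m/s².
74.3 × 5.59 × 10⁵¹ m/s² = 4.15 × 10⁵³ m/s²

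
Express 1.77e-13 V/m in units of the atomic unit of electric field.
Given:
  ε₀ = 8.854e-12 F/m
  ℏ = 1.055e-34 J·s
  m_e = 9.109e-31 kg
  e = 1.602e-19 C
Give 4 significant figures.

atomic unit of electric field: E_au = E_h/(e a₀) = m_e²e⁵/((4πε₀)³ℏ⁴) = 5.131e11 V/m.
1.77e-13 / 5.131e11 = 3.450e-25

3.450e-25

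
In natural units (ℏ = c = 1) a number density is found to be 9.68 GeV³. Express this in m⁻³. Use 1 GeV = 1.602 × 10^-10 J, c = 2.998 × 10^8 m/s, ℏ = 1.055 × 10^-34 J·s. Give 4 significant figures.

Number density is [L]⁻³ = [E]³/(ℏc)³.
1 GeV³ → 1/(ℏc)³ × (1 GeV in J)³ = 1.299 × 10^47 m⁻³.
Result: 9.68 × 1.299 × 10^47 = 1.258 × 10^48 m⁻³.

1.258 × 10^48 m⁻³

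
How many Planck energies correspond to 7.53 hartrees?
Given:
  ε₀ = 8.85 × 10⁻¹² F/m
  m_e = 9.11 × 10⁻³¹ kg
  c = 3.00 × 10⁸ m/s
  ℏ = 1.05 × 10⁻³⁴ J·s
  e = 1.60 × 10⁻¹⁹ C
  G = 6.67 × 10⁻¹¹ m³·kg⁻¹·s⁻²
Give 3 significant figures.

1.69 × 10⁻²⁶

hartree: E_h = m_e e⁴/(4πε₀ℏ)² = 4.38 × 10⁻¹⁸ J
Planck energy: E_P = √(ℏc⁵/G) = 1.96 × 10⁹ J
7.53 × 4.38 × 10⁻¹⁸ / 1.96 × 10⁹ = 1.69 × 10⁻²⁶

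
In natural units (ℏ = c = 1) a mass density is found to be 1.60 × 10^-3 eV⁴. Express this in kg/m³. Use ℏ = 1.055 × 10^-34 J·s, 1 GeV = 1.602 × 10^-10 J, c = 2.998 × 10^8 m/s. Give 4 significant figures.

3.706 × 10^-19 kg/m³

Mass density is [E]/(c²[L]³) = [E]⁴/(ℏ³c⁵).
1 GeV⁴ → 1/(ℏ³c⁵) × (1 GeV in J)⁴ = 2.316 × 10^20 kg/m³.
Convert the energy scale: 1.60 × 10^-3 eV⁴ = 1.60 × 10^-39 GeV⁴.
Result: 1.60 × 10^-39 × 2.316 × 10^20 = 3.706 × 10^-19 kg/m³.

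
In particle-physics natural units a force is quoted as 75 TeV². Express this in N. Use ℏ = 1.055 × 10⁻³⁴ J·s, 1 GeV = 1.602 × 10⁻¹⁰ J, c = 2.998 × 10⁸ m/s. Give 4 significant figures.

6.086 × 10¹³ N

Force is [E]/[L] = [E]²/(ℏc); restore (ℏc)⁻¹.
1 GeV² → 1/(ℏc) × (1 GeV in J)² = 8.114 × 10⁵ N.
Convert the energy scale: 75 TeV² = 7.50 × 10⁷ GeV².
Result: 7.50 × 10⁷ × 8.114 × 10⁵ = 6.086 × 10¹³ N.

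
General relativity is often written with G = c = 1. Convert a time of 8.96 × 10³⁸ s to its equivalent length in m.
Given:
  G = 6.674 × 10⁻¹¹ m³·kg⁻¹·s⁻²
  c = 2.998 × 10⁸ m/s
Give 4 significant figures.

Time → length via c.
8.96 × 10³⁸ s × (c) = 2.686 × 10⁴⁷ m

2.686 × 10⁴⁷ m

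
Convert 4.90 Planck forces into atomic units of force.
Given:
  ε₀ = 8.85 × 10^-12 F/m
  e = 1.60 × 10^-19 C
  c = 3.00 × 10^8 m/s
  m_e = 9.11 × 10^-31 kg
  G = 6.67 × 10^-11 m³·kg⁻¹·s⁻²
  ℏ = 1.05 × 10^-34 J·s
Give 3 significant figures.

7.15 × 10^51

Planck force: F_P = c⁴/G = 1.21 × 10^44 N
atomic unit of force: F_au = E_h/a₀ = m_e²e⁶/((4πε₀)³ℏ⁴) = 8.33 × 10^-8 N
4.90 × 1.21 × 10^44 / 8.33 × 10^-8 = 7.15 × 10^51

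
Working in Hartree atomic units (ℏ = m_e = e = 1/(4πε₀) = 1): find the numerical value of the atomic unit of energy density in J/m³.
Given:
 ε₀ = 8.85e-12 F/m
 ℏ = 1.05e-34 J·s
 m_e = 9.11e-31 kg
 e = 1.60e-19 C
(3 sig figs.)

The unique combination of the constants set to 1 with dimensions of energy density is u_au = E_h/a₀³ = m_e⁴e¹⁰/((4πε₀)⁵ℏ⁸).
E_h = 4.38e-18 J
a₀ = 5.26e-11 m
E_h/a₀³ = 3.01e13 J/m³

3.01e13 J/m³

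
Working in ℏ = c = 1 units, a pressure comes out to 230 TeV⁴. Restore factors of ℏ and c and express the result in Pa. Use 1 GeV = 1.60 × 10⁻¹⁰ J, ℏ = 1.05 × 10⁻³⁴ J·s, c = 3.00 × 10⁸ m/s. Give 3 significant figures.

4.82 × 10⁵¹ Pa

Pressure is [E]/[L]³ = [E]⁴/(ℏc)³.
1 GeV⁴ → 1/(ℏc)³ × (1 GeV in J)⁴ = 2.10 × 10³⁷ Pa.
Convert the energy scale: 230 TeV⁴ = 2.30 × 10¹⁴ GeV⁴.
Result: 2.30 × 10¹⁴ × 2.10 × 10³⁷ = 4.82 × 10⁵¹ Pa.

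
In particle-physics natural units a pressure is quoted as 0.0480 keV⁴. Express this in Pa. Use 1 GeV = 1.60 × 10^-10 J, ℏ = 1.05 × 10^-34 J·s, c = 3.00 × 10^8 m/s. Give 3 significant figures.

1.01 × 10^12 Pa

Pressure is [E]/[L]³ = [E]⁴/(ℏc)³.
1 GeV⁴ → 1/(ℏc)³ × (1 GeV in J)⁴ = 2.10 × 10^37 Pa.
Convert the energy scale: 0.0480 keV⁴ = 4.80 × 10^-26 GeV⁴.
Result: 4.80 × 10^-26 × 2.10 × 10^37 = 1.01 × 10^12 Pa.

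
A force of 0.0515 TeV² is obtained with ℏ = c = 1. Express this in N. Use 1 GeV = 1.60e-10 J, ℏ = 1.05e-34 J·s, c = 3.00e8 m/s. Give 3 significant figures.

4.19e10 N

Force is [E]/[L] = [E]²/(ℏc); restore (ℏc)⁻¹.
1 GeV² → 1/(ℏc) × (1 GeV in J)² = 8.13e5 N.
Convert the energy scale: 0.0515 TeV² = 5.15e4 GeV².
Result: 5.15e4 × 8.13e5 = 4.19e10 N.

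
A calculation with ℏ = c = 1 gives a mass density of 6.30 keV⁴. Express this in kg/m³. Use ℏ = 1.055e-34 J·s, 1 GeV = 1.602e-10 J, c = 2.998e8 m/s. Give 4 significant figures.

1.459e-3 kg/m³

Mass density is [E]/(c²[L]³) = [E]⁴/(ℏ³c⁵).
1 GeV⁴ → 1/(ℏ³c⁵) × (1 GeV in J)⁴ = 2.316e20 kg/m³.
Convert the energy scale: 6.30 keV⁴ = 6.30e-24 GeV⁴.
Result: 6.30e-24 × 2.316e20 = 1.459e-3 kg/m³.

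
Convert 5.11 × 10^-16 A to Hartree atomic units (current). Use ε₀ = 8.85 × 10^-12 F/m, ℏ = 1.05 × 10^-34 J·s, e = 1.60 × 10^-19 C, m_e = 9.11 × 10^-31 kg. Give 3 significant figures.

7.66 × 10^-14

atomic unit of electric current: I_au = e E_h/ℏ = m_e e⁵/((4πε₀)²ℏ³) = 6.67 × 10^-3 A.
5.11 × 10^-16 / 6.67 × 10^-3 = 7.66 × 10^-14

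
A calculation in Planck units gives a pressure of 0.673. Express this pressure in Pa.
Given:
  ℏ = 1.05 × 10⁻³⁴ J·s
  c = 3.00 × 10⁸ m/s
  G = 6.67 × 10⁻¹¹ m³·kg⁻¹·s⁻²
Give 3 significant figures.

3.15 × 10¹¹³ Pa

One Planck pressure: p_P = c⁷/(ℏG²) = 4.68 × 10¹¹³ Pa.
0.673 × 4.68 × 10¹¹³ Pa = 3.15 × 10¹¹³ Pa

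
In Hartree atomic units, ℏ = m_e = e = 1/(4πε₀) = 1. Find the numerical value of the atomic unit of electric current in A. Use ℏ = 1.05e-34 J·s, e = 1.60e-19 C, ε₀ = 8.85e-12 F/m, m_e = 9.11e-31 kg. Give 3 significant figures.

From ℏ = m_e = e = 1/(4πε₀) = 1 the current scale is I_au = e E_h/ℏ = m_e e⁵/((4πε₀)²ℏ³).
E_h = 4.38e-18 J
e·E_h/ℏ = 6.67e-3 A

6.67e-3 A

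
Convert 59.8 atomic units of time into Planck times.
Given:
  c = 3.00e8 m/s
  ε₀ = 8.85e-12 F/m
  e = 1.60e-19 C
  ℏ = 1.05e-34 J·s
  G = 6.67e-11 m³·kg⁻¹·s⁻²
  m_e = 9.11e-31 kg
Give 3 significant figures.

2.67e28

atomic unit of time: τ_au = (4πε₀)²ℏ³/(m_e e⁴) = 2.40e-17 s
Planck time: t_P = √(ℏG/c⁵) = 5.37e-44 s
59.8 × 2.40e-17 / 5.37e-44 = 2.67e28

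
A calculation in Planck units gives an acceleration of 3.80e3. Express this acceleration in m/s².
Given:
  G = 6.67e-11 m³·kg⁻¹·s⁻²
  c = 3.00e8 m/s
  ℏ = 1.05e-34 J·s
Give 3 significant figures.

2.12e55 m/s²

One Planck acceleration: a_P = √(c⁷/(ℏG)) = 5.59e51 m/s².
3.80e3 × 5.59e51 m/s² = 2.12e55 m/s²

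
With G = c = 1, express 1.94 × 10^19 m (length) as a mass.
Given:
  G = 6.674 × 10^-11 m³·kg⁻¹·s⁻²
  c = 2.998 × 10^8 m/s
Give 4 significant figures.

2.613 × 10^46 kg

Length → mass via c²/G.
1.94 × 10^19 m × (c²/G) = 2.613 × 10^46 kg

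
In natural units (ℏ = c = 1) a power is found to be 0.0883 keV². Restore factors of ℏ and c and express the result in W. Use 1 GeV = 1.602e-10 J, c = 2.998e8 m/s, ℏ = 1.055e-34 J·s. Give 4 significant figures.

21.48 W

Power is [E]/[T] = [E]²/ℏ.
1 GeV² → 1/ℏ × (1 GeV in J)² = 2.433e14 W.
Convert the energy scale: 0.0883 keV² = 8.83e-14 GeV².
Result: 8.83e-14 × 2.433e14 = 21.48 W.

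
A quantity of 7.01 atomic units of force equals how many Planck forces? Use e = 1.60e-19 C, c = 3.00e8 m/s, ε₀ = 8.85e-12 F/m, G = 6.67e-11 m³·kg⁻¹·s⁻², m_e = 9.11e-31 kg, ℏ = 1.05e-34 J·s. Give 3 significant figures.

atomic unit of force: F_au = E_h/a₀ = m_e²e⁶/((4πε₀)³ℏ⁴) = 8.33e-8 N
Planck force: F_P = c⁴/G = 1.21e44 N
7.01 × 8.33e-8 / 1.21e44 = 4.81e-51

4.81e-51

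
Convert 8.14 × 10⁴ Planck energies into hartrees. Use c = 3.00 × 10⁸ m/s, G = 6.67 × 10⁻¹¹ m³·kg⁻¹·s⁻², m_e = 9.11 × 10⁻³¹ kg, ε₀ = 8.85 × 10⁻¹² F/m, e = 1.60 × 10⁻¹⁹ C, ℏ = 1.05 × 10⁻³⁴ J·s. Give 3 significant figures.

3.64 × 10³¹

Planck energy: E_P = √(ℏc⁵/G) = 1.96 × 10⁹ J
hartree: E_h = m_e e⁴/(4πε₀ℏ)² = 4.38 × 10⁻¹⁸ J
8.14 × 10⁴ × 1.96 × 10⁹ / 4.38 × 10⁻¹⁸ = 3.64 × 10³¹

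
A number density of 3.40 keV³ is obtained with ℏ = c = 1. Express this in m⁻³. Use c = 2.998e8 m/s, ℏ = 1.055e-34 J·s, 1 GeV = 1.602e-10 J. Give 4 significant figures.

Number density is [L]⁻³ = [E]³/(ℏc)³.
1 GeV³ → 1/(ℏc)³ × (1 GeV in J)³ = 1.299e47 m⁻³.
Convert the energy scale: 3.40 keV³ = 3.40e-18 GeV³.
Result: 3.40e-18 × 1.299e47 = 4.418e29 m⁻³.

4.418e29 m⁻³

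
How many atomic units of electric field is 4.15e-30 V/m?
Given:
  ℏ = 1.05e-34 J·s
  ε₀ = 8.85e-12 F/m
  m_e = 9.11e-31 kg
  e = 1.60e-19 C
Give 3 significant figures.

atomic unit of electric field: E_au = E_h/(e a₀) = m_e²e⁵/((4πε₀)³ℏ⁴) = 5.20e11 V/m.
4.15e-30 / 5.20e11 = 7.97e-42

7.97e-42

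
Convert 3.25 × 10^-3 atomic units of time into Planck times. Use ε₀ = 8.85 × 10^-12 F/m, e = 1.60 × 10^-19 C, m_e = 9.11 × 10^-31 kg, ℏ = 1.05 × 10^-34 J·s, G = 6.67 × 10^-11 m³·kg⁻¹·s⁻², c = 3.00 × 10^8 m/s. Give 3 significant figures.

1.45 × 10^24

atomic unit of time: τ_au = (4πε₀)²ℏ³/(m_e e⁴) = 2.40 × 10^-17 s
Planck time: t_P = √(ℏG/c⁵) = 5.37 × 10^-44 s
3.25 × 10^-3 × 2.40 × 10^-17 / 5.37 × 10^-44 = 1.45 × 10^24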